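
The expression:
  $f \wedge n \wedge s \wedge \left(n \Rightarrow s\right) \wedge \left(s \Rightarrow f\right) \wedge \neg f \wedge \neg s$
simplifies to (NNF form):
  $\text{False}$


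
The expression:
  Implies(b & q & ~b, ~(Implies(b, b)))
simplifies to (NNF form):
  True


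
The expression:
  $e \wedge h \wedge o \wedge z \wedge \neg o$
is never true.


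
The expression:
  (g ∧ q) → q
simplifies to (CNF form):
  True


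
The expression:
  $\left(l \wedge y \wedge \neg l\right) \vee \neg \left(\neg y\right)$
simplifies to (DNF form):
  $y$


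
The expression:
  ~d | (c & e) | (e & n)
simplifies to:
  ~d | (c & e) | (e & n)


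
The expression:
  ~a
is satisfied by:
  {a: False}


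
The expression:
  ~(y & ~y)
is always true.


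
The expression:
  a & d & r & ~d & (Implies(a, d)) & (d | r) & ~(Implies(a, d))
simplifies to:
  False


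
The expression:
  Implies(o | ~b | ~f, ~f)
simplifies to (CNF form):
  (b | ~f) & (~f | ~o)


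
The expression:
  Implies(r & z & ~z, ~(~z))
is always true.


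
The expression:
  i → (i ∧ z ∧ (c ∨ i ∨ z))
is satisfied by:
  {z: True, i: False}
  {i: False, z: False}
  {i: True, z: True}


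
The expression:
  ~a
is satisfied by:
  {a: False}


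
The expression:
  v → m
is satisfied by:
  {m: True, v: False}
  {v: False, m: False}
  {v: True, m: True}


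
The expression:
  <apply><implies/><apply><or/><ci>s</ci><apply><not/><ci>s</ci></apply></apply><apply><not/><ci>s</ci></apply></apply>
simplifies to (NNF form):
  <apply><not/><ci>s</ci></apply>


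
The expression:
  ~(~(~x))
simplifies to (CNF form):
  ~x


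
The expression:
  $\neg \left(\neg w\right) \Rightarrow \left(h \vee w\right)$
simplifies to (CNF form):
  $\text{True}$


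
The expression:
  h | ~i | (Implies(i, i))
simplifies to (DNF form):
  True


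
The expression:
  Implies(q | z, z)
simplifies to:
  z | ~q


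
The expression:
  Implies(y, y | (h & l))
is always true.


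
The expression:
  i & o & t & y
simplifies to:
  i & o & t & y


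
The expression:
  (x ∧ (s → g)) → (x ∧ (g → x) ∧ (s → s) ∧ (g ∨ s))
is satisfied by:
  {g: True, s: True, x: False}
  {g: True, s: False, x: False}
  {s: True, g: False, x: False}
  {g: False, s: False, x: False}
  {x: True, g: True, s: True}
  {x: True, g: True, s: False}
  {x: True, s: True, g: False}


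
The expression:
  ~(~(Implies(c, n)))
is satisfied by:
  {n: True, c: False}
  {c: False, n: False}
  {c: True, n: True}


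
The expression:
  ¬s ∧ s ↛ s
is never true.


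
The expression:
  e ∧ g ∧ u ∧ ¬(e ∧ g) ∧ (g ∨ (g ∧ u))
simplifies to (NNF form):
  False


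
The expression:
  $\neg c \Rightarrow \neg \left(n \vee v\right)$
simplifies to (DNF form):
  $c \vee \left(\neg n \wedge \neg v\right)$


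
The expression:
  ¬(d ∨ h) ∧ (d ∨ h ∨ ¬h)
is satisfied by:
  {d: False, h: False}


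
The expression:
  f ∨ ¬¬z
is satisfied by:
  {z: True, f: True}
  {z: True, f: False}
  {f: True, z: False}


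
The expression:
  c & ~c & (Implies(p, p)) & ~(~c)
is never true.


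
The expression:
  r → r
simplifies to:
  True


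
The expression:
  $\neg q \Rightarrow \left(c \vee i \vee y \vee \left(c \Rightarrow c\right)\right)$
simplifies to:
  $\text{True}$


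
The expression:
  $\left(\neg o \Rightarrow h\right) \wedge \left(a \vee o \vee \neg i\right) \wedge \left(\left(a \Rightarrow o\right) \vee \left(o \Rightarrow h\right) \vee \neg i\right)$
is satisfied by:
  {a: True, o: True, h: True, i: False}
  {o: True, h: True, a: False, i: False}
  {a: True, i: True, o: True, h: True}
  {i: True, o: True, h: True, a: False}
  {o: True, a: True, i: False, h: False}
  {o: True, i: False, h: False, a: False}
  {a: True, o: True, i: True, h: False}
  {o: True, i: True, a: False, h: False}
  {a: True, h: True, i: False, o: False}
  {h: True, i: False, o: False, a: False}
  {a: True, i: True, h: True, o: False}


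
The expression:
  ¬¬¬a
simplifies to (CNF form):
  ¬a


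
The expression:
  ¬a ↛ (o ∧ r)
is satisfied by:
  {o: False, a: False, r: False}
  {r: True, o: False, a: False}
  {o: True, r: False, a: False}


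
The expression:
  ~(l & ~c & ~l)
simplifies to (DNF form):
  True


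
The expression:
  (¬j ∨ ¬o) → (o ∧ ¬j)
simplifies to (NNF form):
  o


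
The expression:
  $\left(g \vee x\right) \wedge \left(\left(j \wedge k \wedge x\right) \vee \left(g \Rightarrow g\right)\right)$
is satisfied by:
  {x: True, g: True}
  {x: True, g: False}
  {g: True, x: False}


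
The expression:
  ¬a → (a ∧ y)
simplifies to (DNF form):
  a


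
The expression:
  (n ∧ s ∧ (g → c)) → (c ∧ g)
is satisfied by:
  {g: True, s: False, n: False}
  {s: False, n: False, g: False}
  {n: True, g: True, s: False}
  {n: True, s: False, g: False}
  {g: True, s: True, n: False}
  {s: True, g: False, n: False}
  {n: True, s: True, g: True}


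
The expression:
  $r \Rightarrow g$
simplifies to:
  $g \vee \neg r$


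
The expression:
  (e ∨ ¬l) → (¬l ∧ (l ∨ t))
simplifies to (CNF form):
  (l ∨ t) ∧ (l ∨ ¬l) ∧ (t ∨ ¬e) ∧ (¬e ∨ ¬l)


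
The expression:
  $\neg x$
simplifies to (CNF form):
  $\neg x$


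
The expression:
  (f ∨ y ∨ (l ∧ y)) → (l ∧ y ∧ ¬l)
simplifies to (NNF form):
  ¬f ∧ ¬y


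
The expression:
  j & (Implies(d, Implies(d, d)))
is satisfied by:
  {j: True}


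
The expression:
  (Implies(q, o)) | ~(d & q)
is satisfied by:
  {o: True, q: False, d: False}
  {q: False, d: False, o: False}
  {d: True, o: True, q: False}
  {d: True, q: False, o: False}
  {o: True, q: True, d: False}
  {q: True, o: False, d: False}
  {d: True, q: True, o: True}


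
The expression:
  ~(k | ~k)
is never true.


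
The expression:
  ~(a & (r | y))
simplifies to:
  ~a | (~r & ~y)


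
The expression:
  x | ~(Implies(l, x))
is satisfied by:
  {x: True, l: True}
  {x: True, l: False}
  {l: True, x: False}


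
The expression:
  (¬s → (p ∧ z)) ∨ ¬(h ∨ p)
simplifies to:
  s ∨ (p ∧ z) ∨ (¬h ∧ ¬p)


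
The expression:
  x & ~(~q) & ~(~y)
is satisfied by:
  {x: True, y: True, q: True}


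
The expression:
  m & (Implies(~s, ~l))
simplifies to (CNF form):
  m & (s | ~l)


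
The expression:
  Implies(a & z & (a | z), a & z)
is always true.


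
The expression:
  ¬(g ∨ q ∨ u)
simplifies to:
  ¬g ∧ ¬q ∧ ¬u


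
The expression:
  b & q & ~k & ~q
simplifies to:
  False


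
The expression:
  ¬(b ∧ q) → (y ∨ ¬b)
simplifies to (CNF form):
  q ∨ y ∨ ¬b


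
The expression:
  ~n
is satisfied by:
  {n: False}


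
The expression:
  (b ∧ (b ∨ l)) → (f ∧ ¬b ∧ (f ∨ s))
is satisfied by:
  {b: False}


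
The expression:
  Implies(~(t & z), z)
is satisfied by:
  {z: True}


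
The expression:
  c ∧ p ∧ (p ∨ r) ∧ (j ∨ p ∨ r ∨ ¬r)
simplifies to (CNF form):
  c ∧ p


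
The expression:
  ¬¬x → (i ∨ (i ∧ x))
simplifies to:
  i ∨ ¬x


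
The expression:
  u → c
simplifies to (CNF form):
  c ∨ ¬u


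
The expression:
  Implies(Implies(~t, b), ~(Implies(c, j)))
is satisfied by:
  {c: True, b: False, j: False, t: False}
  {c: False, b: False, j: False, t: False}
  {c: True, t: True, b: False, j: False}
  {c: True, j: True, t: False, b: False}
  {j: True, t: False, b: False, c: False}
  {c: True, b: True, t: False, j: False}
  {t: True, c: True, b: True, j: False}


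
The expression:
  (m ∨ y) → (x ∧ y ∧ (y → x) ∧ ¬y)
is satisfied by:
  {y: False, m: False}


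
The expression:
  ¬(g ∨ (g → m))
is never true.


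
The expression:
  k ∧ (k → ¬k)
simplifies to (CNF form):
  False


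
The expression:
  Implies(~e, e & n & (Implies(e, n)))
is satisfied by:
  {e: True}


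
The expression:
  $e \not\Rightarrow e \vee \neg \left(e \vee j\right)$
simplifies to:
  $\neg e \wedge \neg j$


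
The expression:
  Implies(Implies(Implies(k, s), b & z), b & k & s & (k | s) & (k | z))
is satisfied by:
  {s: True, k: False, z: False, b: False}
  {b: False, k: False, s: False, z: False}
  {b: True, s: True, k: False, z: False}
  {b: True, k: False, s: False, z: False}
  {z: True, s: True, b: False, k: False}
  {z: True, b: False, k: False, s: False}
  {s: True, k: True, z: False, b: False}
  {b: True, s: True, k: True, z: False}
  {z: True, s: True, k: True, b: False}
  {b: True, z: True, s: True, k: True}


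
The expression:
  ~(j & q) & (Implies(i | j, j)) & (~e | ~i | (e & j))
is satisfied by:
  {q: False, j: False, i: False}
  {j: True, q: False, i: False}
  {i: True, j: True, q: False}
  {q: True, j: False, i: False}


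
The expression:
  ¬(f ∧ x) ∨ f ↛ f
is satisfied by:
  {x: False, f: False}
  {f: True, x: False}
  {x: True, f: False}


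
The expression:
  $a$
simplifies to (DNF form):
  $a$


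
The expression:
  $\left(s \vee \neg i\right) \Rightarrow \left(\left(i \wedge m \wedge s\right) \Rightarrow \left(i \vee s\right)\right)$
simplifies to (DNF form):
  $\text{True}$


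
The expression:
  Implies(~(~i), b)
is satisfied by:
  {b: True, i: False}
  {i: False, b: False}
  {i: True, b: True}


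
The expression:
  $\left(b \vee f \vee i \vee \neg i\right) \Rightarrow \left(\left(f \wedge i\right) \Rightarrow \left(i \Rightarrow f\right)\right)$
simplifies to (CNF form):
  $\text{True}$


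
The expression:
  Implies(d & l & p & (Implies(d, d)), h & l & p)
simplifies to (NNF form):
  h | ~d | ~l | ~p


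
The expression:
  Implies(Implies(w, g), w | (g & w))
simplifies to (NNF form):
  w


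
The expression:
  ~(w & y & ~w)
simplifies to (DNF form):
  True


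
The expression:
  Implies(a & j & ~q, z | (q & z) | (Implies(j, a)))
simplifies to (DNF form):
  True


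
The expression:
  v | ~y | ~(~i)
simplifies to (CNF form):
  i | v | ~y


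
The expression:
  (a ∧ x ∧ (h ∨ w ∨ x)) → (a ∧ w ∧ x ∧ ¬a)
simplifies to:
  ¬a ∨ ¬x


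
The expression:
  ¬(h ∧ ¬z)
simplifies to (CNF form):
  z ∨ ¬h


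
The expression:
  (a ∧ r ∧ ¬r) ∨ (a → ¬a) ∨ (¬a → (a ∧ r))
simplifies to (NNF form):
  True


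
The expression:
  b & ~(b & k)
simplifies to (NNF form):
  b & ~k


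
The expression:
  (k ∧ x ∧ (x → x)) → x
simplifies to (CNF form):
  True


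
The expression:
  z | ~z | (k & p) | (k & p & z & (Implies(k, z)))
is always true.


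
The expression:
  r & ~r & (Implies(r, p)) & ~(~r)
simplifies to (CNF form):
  False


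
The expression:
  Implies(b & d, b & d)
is always true.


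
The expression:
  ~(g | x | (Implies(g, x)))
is never true.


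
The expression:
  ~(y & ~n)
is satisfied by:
  {n: True, y: False}
  {y: False, n: False}
  {y: True, n: True}


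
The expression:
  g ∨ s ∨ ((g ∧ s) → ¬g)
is always true.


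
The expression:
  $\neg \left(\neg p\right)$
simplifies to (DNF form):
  $p$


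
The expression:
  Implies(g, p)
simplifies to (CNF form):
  p | ~g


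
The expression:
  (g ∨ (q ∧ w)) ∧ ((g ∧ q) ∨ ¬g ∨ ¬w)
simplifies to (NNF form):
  (g ∧ ¬w) ∨ (q ∧ w)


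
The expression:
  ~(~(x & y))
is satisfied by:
  {x: True, y: True}


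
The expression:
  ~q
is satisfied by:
  {q: False}


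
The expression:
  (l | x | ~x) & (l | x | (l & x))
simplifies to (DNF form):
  l | x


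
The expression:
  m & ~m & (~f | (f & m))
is never true.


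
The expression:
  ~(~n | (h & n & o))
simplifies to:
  n & (~h | ~o)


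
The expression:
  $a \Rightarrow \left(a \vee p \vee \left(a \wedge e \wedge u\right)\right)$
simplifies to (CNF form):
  $\text{True}$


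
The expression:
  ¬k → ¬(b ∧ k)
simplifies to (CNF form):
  True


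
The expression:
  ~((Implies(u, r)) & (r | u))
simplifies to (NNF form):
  ~r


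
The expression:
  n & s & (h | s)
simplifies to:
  n & s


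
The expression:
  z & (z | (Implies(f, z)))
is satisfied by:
  {z: True}


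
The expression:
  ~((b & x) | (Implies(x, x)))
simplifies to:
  False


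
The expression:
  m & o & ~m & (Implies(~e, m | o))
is never true.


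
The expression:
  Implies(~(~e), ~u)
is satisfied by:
  {u: False, e: False}
  {e: True, u: False}
  {u: True, e: False}


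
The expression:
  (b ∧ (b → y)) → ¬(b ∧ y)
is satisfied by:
  {y: False, b: False}
  {b: True, y: False}
  {y: True, b: False}


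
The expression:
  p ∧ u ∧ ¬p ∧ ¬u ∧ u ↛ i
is never true.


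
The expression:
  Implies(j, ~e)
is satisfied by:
  {e: False, j: False}
  {j: True, e: False}
  {e: True, j: False}


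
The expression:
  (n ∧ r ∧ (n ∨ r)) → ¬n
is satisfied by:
  {n: False, r: False}
  {r: True, n: False}
  {n: True, r: False}


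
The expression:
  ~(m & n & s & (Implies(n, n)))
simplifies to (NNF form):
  ~m | ~n | ~s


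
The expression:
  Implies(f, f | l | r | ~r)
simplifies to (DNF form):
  True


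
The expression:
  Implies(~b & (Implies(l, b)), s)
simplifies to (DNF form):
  b | l | s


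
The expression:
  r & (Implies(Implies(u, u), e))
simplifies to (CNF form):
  e & r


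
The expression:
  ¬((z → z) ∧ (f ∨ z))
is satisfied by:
  {z: False, f: False}


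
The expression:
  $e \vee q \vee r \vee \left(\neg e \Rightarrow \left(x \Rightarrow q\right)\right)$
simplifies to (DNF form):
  $e \vee q \vee r \vee \neg x$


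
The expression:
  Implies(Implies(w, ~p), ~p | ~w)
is always true.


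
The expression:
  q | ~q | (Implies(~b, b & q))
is always true.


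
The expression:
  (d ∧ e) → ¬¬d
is always true.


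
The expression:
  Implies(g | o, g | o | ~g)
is always true.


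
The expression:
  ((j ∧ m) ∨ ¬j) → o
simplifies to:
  o ∨ (j ∧ ¬m)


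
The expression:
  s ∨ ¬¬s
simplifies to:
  s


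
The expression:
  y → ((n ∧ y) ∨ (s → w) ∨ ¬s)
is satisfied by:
  {n: True, w: True, s: False, y: False}
  {n: True, s: False, w: False, y: False}
  {w: True, n: False, s: False, y: False}
  {n: False, s: False, w: False, y: False}
  {y: True, n: True, w: True, s: False}
  {y: True, n: True, s: False, w: False}
  {y: True, w: True, n: False, s: False}
  {y: True, n: False, s: False, w: False}
  {n: True, s: True, w: True, y: False}
  {n: True, s: True, y: False, w: False}
  {s: True, w: True, y: False, n: False}
  {s: True, y: False, w: False, n: False}
  {n: True, s: True, y: True, w: True}
  {n: True, s: True, y: True, w: False}
  {s: True, y: True, w: True, n: False}


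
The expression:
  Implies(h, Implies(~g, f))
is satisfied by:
  {g: True, f: True, h: False}
  {g: True, f: False, h: False}
  {f: True, g: False, h: False}
  {g: False, f: False, h: False}
  {h: True, g: True, f: True}
  {h: True, g: True, f: False}
  {h: True, f: True, g: False}


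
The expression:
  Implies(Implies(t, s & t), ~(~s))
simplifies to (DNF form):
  s | t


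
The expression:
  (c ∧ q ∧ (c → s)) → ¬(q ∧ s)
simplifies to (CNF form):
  ¬c ∨ ¬q ∨ ¬s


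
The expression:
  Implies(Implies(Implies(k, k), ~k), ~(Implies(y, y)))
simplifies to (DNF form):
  k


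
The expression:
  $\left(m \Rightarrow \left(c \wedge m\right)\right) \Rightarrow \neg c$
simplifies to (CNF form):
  $\neg c$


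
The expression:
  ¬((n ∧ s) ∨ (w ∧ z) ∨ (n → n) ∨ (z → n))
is never true.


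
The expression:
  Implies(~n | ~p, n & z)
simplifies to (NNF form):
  n & (p | z)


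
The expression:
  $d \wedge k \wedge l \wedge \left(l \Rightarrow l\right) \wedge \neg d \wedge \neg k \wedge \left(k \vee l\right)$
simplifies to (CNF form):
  $\text{False}$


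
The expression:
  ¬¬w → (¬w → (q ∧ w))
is always true.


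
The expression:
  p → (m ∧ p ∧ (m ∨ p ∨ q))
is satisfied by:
  {m: True, p: False}
  {p: False, m: False}
  {p: True, m: True}


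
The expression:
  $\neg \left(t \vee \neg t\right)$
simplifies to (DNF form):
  $\text{False}$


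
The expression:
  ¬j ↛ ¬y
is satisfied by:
  {y: True, j: False}


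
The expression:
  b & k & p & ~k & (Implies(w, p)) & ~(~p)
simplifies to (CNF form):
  False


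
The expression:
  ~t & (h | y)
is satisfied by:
  {y: True, h: True, t: False}
  {y: True, h: False, t: False}
  {h: True, y: False, t: False}


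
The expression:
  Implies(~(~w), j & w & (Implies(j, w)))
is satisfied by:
  {j: True, w: False}
  {w: False, j: False}
  {w: True, j: True}


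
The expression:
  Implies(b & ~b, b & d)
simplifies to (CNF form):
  True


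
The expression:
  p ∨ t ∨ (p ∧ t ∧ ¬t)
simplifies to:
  p ∨ t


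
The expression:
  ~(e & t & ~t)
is always true.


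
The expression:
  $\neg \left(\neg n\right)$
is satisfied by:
  {n: True}


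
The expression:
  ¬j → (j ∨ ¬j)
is always true.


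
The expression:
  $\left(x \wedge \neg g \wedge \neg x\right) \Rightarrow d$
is always true.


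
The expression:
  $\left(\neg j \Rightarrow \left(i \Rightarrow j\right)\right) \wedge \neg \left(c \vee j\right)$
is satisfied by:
  {i: False, j: False, c: False}


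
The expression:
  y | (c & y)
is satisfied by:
  {y: True}


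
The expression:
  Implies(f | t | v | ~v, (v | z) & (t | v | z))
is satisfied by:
  {z: True, v: True}
  {z: True, v: False}
  {v: True, z: False}


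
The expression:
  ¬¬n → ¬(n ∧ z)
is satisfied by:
  {z: False, n: False}
  {n: True, z: False}
  {z: True, n: False}


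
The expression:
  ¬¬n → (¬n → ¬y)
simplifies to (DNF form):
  True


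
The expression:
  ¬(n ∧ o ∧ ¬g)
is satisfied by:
  {g: True, o: False, n: False}
  {o: False, n: False, g: False}
  {n: True, g: True, o: False}
  {n: True, o: False, g: False}
  {g: True, o: True, n: False}
  {o: True, g: False, n: False}
  {n: True, o: True, g: True}


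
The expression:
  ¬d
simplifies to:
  ¬d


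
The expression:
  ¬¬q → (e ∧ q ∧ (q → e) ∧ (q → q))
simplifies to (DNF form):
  e ∨ ¬q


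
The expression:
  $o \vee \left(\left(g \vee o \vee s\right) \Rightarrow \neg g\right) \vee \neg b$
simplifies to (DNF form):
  $o \vee \neg b \vee \neg g$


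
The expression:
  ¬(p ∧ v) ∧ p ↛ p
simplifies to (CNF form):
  False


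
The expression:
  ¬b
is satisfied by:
  {b: False}


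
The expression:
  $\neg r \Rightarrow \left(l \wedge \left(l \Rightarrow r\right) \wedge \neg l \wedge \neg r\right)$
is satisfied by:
  {r: True}


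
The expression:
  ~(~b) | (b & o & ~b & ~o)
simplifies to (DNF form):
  b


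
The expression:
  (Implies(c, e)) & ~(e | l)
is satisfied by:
  {e: False, l: False, c: False}


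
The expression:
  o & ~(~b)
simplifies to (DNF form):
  b & o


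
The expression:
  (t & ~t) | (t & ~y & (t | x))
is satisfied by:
  {t: True, y: False}


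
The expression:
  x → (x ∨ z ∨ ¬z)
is always true.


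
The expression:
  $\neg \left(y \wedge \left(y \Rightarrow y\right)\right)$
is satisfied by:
  {y: False}


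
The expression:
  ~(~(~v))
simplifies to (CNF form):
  ~v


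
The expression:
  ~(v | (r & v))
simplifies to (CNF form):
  ~v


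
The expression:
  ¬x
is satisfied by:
  {x: False}


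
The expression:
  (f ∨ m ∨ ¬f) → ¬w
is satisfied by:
  {w: False}


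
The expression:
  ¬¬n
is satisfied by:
  {n: True}


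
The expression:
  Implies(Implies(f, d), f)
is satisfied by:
  {f: True}


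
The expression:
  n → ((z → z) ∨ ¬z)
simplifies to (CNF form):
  True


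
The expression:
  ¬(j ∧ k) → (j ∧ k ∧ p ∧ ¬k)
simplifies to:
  j ∧ k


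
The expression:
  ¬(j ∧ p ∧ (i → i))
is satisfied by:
  {p: False, j: False}
  {j: True, p: False}
  {p: True, j: False}


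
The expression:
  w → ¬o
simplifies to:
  ¬o ∨ ¬w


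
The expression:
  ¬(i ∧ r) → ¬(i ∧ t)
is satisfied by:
  {r: True, t: False, i: False}
  {t: False, i: False, r: False}
  {r: True, i: True, t: False}
  {i: True, t: False, r: False}
  {r: True, t: True, i: False}
  {t: True, r: False, i: False}
  {r: True, i: True, t: True}


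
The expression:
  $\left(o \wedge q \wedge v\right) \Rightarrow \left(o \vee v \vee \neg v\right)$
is always true.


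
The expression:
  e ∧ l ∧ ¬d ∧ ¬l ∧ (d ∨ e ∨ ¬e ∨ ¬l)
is never true.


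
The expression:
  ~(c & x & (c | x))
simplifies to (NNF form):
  ~c | ~x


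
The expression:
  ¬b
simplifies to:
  ¬b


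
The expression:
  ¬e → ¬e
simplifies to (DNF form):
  True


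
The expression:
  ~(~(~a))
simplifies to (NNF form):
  ~a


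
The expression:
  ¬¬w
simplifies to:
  w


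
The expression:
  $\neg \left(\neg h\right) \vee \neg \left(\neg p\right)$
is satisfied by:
  {p: True, h: True}
  {p: True, h: False}
  {h: True, p: False}


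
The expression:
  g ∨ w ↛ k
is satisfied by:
  {g: True, w: True, k: False}
  {g: True, w: False, k: False}
  {g: True, k: True, w: True}
  {g: True, k: True, w: False}
  {w: True, k: False, g: False}


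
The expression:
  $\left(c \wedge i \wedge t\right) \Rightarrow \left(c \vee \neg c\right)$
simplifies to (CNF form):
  $\text{True}$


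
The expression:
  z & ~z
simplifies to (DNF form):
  False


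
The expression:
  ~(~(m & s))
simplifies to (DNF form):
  m & s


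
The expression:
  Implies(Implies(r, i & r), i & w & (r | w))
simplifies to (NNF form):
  (i & w) | (r & ~i)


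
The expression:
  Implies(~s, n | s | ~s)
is always true.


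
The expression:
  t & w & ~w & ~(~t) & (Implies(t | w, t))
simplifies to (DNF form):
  False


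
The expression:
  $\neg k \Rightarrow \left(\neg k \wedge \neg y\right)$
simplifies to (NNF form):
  $k \vee \neg y$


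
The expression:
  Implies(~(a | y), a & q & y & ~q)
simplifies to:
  a | y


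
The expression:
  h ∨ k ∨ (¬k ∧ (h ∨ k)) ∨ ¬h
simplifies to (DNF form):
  True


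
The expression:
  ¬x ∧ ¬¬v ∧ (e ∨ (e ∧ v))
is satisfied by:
  {e: True, v: True, x: False}


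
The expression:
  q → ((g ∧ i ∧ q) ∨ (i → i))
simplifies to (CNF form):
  True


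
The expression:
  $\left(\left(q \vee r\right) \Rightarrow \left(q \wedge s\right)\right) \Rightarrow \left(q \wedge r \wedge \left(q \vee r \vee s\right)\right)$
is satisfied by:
  {r: True, q: True, s: False}
  {r: True, q: False, s: False}
  {r: True, s: True, q: True}
  {r: True, s: True, q: False}
  {q: True, s: False, r: False}


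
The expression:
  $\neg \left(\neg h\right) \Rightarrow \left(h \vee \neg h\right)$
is always true.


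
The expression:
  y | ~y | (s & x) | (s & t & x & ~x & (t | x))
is always true.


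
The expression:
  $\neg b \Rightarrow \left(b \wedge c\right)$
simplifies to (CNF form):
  $b$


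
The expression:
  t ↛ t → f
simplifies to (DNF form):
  True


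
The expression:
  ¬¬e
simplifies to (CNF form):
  e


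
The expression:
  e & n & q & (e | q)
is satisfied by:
  {e: True, q: True, n: True}


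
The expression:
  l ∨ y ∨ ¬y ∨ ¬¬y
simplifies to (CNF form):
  True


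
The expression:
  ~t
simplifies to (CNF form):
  ~t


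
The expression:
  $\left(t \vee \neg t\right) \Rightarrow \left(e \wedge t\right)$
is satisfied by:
  {t: True, e: True}


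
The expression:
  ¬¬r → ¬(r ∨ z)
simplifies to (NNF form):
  ¬r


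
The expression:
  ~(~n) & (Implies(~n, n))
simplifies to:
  n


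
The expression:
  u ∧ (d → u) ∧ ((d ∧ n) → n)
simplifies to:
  u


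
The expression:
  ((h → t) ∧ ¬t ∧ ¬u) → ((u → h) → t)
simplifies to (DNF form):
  h ∨ t ∨ u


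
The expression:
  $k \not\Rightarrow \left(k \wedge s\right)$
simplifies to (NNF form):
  $k \wedge \neg s$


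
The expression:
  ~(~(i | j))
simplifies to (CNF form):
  i | j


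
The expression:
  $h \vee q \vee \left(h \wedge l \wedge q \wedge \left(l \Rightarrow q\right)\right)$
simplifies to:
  $h \vee q$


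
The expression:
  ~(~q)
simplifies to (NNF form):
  q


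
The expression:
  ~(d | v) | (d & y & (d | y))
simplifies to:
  (d & y) | (~d & ~v)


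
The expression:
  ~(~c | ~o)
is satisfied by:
  {c: True, o: True}


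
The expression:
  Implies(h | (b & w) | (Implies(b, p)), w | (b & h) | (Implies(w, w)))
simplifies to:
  True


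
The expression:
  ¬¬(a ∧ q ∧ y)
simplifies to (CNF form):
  a ∧ q ∧ y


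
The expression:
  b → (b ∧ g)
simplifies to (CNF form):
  g ∨ ¬b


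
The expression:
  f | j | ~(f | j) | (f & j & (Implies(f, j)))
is always true.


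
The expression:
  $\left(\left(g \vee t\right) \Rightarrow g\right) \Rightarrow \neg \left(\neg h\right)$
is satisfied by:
  {t: True, h: True, g: False}
  {h: True, g: False, t: False}
  {t: True, h: True, g: True}
  {h: True, g: True, t: False}
  {t: True, g: False, h: False}


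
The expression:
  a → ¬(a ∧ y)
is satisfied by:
  {y: False, a: False}
  {a: True, y: False}
  {y: True, a: False}


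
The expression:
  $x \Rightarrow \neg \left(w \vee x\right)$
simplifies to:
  $\neg x$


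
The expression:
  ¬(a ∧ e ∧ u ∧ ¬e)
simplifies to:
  True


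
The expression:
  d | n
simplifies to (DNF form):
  d | n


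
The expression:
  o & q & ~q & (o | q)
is never true.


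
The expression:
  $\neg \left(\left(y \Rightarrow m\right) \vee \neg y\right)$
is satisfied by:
  {y: True, m: False}


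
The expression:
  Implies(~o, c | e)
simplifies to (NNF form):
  c | e | o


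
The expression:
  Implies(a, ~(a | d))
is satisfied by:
  {a: False}


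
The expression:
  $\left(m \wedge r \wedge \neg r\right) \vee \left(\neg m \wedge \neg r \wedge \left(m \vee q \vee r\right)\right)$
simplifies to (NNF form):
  $q \wedge \neg m \wedge \neg r$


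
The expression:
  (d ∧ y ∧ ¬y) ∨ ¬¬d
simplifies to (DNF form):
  d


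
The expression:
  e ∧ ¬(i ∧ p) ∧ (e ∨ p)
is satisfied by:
  {e: True, p: False, i: False}
  {e: True, i: True, p: False}
  {e: True, p: True, i: False}


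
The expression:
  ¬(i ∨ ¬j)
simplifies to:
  j ∧ ¬i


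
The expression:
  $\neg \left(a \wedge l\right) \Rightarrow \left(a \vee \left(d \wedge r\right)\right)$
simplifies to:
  $a \vee \left(d \wedge r\right)$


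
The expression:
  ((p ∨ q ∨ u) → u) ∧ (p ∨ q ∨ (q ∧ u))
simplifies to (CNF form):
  u ∧ (p ∨ q)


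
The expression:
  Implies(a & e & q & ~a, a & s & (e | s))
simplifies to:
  True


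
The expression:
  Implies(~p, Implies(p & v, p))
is always true.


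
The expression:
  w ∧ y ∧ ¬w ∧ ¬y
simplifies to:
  False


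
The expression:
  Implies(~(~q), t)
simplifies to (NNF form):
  t | ~q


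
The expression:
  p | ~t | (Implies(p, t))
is always true.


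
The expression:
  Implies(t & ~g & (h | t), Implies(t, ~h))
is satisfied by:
  {g: True, h: False, t: False}
  {h: False, t: False, g: False}
  {g: True, t: True, h: False}
  {t: True, h: False, g: False}
  {g: True, h: True, t: False}
  {h: True, g: False, t: False}
  {g: True, t: True, h: True}


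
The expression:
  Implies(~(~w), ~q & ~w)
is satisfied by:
  {w: False}


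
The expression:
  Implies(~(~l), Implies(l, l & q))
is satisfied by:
  {q: True, l: False}
  {l: False, q: False}
  {l: True, q: True}


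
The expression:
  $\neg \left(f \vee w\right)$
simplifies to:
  $\neg f \wedge \neg w$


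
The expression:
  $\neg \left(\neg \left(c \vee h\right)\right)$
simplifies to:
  $c \vee h$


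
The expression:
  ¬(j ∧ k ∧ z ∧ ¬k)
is always true.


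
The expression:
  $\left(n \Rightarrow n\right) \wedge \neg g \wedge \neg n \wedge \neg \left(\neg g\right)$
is never true.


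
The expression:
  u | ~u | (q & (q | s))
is always true.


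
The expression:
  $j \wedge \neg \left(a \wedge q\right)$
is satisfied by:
  {j: True, q: False, a: False}
  {j: True, a: True, q: False}
  {j: True, q: True, a: False}


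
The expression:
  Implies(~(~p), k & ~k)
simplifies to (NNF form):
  ~p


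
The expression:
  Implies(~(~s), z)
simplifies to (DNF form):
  z | ~s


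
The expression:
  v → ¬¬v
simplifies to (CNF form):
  True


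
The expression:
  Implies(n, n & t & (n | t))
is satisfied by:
  {t: True, n: False}
  {n: False, t: False}
  {n: True, t: True}


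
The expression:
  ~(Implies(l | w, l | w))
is never true.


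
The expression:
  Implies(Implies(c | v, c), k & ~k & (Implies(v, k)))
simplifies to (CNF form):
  v & ~c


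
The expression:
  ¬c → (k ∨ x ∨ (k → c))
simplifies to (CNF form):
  True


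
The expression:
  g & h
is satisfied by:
  {h: True, g: True}


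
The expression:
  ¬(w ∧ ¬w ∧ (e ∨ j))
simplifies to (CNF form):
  True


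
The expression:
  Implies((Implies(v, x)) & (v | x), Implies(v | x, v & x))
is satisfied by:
  {v: True, x: False}
  {x: False, v: False}
  {x: True, v: True}


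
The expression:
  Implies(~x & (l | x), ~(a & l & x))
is always true.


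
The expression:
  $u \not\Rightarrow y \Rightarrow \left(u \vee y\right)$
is always true.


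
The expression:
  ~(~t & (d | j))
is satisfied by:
  {t: True, j: False, d: False}
  {d: True, t: True, j: False}
  {t: True, j: True, d: False}
  {d: True, t: True, j: True}
  {d: False, j: False, t: False}


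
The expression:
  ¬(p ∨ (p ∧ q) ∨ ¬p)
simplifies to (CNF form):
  False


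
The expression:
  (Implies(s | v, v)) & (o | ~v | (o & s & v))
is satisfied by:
  {o: True, s: False, v: False}
  {o: False, s: False, v: False}
  {v: True, o: True, s: False}
  {v: True, s: True, o: True}


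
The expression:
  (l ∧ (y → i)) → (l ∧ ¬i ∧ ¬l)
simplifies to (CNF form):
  (y ∨ ¬l) ∧ (¬i ∨ ¬l)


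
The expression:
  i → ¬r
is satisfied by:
  {i: False, r: False}
  {r: True, i: False}
  {i: True, r: False}


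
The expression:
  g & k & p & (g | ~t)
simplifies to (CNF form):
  g & k & p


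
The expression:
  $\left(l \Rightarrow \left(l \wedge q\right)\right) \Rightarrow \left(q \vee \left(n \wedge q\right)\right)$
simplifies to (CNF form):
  $l \vee q$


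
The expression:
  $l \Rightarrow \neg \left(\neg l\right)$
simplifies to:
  $\text{True}$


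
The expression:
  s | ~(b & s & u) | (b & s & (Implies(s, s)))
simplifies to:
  True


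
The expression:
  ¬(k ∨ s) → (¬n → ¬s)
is always true.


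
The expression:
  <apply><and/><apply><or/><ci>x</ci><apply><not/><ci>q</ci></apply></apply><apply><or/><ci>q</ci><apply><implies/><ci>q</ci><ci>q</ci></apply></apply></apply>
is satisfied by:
  {x: True, q: False}
  {q: False, x: False}
  {q: True, x: True}


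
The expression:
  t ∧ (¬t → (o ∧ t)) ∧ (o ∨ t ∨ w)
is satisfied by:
  {t: True}


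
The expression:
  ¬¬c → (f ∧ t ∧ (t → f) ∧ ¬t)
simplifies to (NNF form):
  ¬c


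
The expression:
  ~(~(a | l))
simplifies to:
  a | l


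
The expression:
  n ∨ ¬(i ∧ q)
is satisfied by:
  {n: True, q: False, i: False}
  {q: False, i: False, n: False}
  {n: True, i: True, q: False}
  {i: True, q: False, n: False}
  {n: True, q: True, i: False}
  {q: True, n: False, i: False}
  {n: True, i: True, q: True}


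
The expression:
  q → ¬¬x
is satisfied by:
  {x: True, q: False}
  {q: False, x: False}
  {q: True, x: True}


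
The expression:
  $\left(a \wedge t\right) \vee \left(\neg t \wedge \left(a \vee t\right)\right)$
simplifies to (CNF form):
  $a$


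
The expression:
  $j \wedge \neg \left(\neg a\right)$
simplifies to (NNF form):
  $a \wedge j$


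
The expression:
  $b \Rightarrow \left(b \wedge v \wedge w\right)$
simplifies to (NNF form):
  $\left(v \wedge w\right) \vee \neg b$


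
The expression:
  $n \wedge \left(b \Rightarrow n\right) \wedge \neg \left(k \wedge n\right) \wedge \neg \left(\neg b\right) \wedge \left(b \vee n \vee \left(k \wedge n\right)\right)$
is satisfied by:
  {b: True, n: True, k: False}


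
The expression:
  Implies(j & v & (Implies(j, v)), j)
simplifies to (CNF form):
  True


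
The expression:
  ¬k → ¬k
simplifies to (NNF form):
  True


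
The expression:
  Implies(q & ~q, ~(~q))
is always true.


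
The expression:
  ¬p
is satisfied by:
  {p: False}


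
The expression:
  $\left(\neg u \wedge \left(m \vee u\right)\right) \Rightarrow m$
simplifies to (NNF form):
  $\text{True}$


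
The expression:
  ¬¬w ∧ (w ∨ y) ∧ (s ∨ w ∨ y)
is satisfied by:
  {w: True}


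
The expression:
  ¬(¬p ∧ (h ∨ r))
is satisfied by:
  {p: True, r: False, h: False}
  {p: True, h: True, r: False}
  {p: True, r: True, h: False}
  {p: True, h: True, r: True}
  {h: False, r: False, p: False}


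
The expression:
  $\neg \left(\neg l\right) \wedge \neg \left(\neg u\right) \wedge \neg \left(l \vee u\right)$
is never true.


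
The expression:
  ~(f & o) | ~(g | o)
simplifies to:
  ~f | ~o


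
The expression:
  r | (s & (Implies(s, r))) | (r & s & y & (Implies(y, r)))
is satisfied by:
  {r: True}


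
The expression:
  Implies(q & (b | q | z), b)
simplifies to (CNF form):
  b | ~q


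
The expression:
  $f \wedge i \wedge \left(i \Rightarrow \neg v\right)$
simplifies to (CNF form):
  $f \wedge i \wedge \neg v$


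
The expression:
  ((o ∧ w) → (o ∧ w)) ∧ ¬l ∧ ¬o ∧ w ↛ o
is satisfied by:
  {w: True, o: False, l: False}


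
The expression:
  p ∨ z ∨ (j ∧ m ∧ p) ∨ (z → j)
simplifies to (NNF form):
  True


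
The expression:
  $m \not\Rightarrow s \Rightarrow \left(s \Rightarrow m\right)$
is always true.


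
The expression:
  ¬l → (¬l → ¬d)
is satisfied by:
  {l: True, d: False}
  {d: False, l: False}
  {d: True, l: True}


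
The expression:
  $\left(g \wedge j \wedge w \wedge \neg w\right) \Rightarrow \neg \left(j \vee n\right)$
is always true.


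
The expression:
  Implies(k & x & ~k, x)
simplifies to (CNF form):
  True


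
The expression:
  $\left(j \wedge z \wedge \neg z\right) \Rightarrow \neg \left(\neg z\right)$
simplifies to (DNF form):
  $\text{True}$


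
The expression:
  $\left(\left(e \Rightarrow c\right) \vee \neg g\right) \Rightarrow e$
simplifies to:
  $e$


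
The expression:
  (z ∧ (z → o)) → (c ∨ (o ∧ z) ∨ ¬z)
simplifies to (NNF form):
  True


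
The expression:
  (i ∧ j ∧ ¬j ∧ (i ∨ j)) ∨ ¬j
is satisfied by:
  {j: False}


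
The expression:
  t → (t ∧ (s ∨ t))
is always true.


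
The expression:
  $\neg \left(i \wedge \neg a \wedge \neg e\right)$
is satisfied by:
  {a: True, e: True, i: False}
  {a: True, e: False, i: False}
  {e: True, a: False, i: False}
  {a: False, e: False, i: False}
  {a: True, i: True, e: True}
  {a: True, i: True, e: False}
  {i: True, e: True, a: False}


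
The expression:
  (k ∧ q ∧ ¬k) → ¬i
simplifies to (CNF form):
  True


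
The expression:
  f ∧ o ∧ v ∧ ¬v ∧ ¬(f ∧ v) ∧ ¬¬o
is never true.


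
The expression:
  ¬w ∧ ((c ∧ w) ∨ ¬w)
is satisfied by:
  {w: False}


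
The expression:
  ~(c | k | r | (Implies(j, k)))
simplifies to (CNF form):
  j & ~c & ~k & ~r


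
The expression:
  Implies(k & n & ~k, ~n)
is always true.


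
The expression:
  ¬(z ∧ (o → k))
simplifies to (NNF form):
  (o ∧ ¬k) ∨ ¬z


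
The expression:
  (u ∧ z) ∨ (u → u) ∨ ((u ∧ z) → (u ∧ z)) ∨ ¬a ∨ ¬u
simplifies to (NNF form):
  True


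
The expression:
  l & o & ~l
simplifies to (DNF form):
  False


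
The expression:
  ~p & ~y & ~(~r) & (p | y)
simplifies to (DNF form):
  False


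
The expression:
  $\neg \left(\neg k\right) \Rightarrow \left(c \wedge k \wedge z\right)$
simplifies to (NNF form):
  $\left(c \wedge z\right) \vee \neg k$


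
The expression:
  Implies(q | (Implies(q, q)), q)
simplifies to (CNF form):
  q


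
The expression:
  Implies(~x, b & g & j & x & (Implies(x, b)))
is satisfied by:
  {x: True}


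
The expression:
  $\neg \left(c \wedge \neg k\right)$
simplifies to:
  $k \vee \neg c$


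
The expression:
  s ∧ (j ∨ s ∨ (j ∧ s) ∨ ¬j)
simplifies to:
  s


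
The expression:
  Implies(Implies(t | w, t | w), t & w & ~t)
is never true.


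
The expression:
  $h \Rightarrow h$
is always true.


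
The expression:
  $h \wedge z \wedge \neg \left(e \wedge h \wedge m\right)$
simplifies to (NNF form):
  $h \wedge z \wedge \left(\neg e \vee \neg m\right)$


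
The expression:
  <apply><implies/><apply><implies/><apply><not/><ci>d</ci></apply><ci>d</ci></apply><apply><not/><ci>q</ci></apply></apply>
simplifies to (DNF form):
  <apply><or/><apply><not/><ci>d</ci></apply><apply><not/><ci>q</ci></apply></apply>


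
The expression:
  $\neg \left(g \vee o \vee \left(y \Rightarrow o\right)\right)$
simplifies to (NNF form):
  $y \wedge \neg g \wedge \neg o$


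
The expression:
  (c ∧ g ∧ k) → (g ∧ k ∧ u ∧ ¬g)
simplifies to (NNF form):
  ¬c ∨ ¬g ∨ ¬k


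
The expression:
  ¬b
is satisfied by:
  {b: False}


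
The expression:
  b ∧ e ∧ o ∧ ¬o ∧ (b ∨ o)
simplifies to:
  False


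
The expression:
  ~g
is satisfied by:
  {g: False}


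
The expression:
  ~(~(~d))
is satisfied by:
  {d: False}


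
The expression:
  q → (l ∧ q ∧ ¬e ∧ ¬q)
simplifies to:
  ¬q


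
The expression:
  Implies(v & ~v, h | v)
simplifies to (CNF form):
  True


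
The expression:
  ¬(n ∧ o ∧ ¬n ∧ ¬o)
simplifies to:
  True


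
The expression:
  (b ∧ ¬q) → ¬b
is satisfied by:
  {q: True, b: False}
  {b: False, q: False}
  {b: True, q: True}


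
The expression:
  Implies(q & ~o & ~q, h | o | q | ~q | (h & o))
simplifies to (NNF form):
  True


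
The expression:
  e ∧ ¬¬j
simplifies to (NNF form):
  e ∧ j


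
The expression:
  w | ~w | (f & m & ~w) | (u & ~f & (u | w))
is always true.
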